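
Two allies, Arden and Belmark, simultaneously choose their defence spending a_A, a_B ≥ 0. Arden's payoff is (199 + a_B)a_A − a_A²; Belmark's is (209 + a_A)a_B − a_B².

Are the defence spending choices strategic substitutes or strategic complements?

Expanding Arden's payoff: 199a_A + a_Ba_A − a_A².
∂π/∂a_A = 199 + a_B − 2a_A = 0, so a_A = 99.5 + 0.5a_B.
The best-response slope da_A/da_B = 0.5 > 0: the reaction function is upward-sloping, so the choices are strategic complements.

strategic complements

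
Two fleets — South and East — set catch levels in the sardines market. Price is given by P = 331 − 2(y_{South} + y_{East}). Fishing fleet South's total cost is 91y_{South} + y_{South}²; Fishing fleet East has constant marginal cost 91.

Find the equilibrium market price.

187

Fishing fleet South's profit: π = y_{South}(331 − 2(y_{South} + y_{East})) − 91y_{South} − y_{South}².
∂π/∂y_{South} = 240 − 6y_{South} − 2y_{East} = 0, so y_{South} = 40 − (1/3)y_{East}.
For East: ∂π/∂y_{East} = 240 − 4y_{East} − 2y_{South} = 0 ⇒ y_{East} = 60 − 0.5y_{South}.
Solving the two reaction functions simultaneously: (1 − (−1/3)(−0.5))y_{South} = 40 − (1/3)·60, so (5/6)y_{South} = 20 and y_{South} = 24.
Then y_{East} = 60 − 0.5·24 = 48.
Equilibrium price: P = 331 − 2·72 = 187.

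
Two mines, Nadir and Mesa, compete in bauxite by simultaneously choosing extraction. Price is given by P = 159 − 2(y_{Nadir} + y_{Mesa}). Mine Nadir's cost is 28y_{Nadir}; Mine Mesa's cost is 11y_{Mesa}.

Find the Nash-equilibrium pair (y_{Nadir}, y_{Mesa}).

Mine Nadir's profit: π = y_{Nadir}(159 − 2(y_{Nadir} + y_{Mesa})) − 28y_{Nadir}.
∂π/∂y_{Nadir} = 131 − 4y_{Nadir} − 2y_{Mesa} = 0, so y_{Nadir} = 32.75 − 0.5y_{Mesa}.
By the same steps for Mesa: y_{Mesa} = 37 − 0.5y_{Nadir}.
Solving the two reaction functions simultaneously: (1 − (−0.5)(−0.5))y_{Nadir} = 32.75 − 0.5·37, so 0.75y_{Nadir} = 14.25 and y_{Nadir} = 19.
Then y_{Mesa} = 37 − 0.5·19 = 27.5.

19, 27.5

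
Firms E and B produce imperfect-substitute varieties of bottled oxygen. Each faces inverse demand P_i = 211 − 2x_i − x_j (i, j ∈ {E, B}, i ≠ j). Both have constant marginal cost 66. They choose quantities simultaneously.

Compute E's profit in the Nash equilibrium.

1682

Firm E's profit: π = x_E(211 − 2x_E − x_B) − 66x_E.
∂π/∂x_E = 145 − 4x_E − x_B = 0 ⇒ x_E = 36.25 − 0.25x_B.
Setting x_E = x_B in the reaction function: x_E = 36.25 − 0.25x_E, so x_E = 36.25 / 1.25 = 29.
P_E = 211 − 2·29 − 29 = 124.
Profit = (124 − 66)·29 = 1682.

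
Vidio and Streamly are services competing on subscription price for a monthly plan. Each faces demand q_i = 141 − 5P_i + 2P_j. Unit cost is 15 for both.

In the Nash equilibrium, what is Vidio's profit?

720

Vidio's profit: π = (P_{Vidio} − 15)(141 − 5P_{Vidio} + 2P_{Streamly}).
∂π/∂P_{Vidio} = 216 − 10P_{Vidio} + 2P_{Streamly} = 0 ⇒ P_{Vidio} = 21.6 + 0.2P_{Streamly}.
By symmetry P_{Streamly} = P_{Vidio}; substituting into the reaction function, 0.8P_{Vidio} = 21.6 and P_{Vidio} = 27.
q_{Vidio} = 141 − 5·27 + 2·27 = 60.
Profit = (27 − 15)·60 = 720.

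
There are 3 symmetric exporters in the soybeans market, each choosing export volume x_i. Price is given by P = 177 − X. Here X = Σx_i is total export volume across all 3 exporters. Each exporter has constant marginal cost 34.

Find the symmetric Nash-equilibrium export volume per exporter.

35.75

A representative exporter's profit is π_i = x_i(177 − X) − 34x_i, with X = x_i + Σ_{j≠i} x_j.
First-order condition: 143 − 2x_i − Σ_{j≠i} x_j = 0.
In a symmetric equilibrium every exporter chooses the same x, so Σ_{j≠i} x_j = 2x. The condition becomes 143 − 4x = 0, giving x = 143/4 = 35.75.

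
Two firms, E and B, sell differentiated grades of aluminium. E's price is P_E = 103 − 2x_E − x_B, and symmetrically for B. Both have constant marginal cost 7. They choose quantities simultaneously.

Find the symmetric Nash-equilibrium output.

19.2

Firm E's profit: π = x_E(103 − 2x_E − x_B) − 7x_E.
∂π/∂x_E = 96 − 4x_E − x_B = 0 ⇒ x_E = 24 − 0.25x_B.
The game is symmetric, so in equilibrium x_B = x_E: the reaction function gives 1.25x_E = 24, hence x_E = 19.2.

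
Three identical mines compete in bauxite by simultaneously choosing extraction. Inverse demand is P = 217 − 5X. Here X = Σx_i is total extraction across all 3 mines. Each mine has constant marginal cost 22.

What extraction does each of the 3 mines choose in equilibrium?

A representative mine's profit is π_i = x_i(217 − 5X) − 22x_i, with X = x_i + Σ_{j≠i} x_j.
First-order condition: 195 − 10x_i − 5Σ_{j≠i} x_j = 0.
Imposing symmetry (x_j = x for all j) turns Σ_{j≠i} x_j into 2x, so 195 = 20x and x = 9.75.

9.75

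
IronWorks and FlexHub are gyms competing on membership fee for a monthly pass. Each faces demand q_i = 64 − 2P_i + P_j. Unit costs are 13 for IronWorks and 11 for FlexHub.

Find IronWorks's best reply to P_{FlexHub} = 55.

IronWorks's profit: π = (P_{IronWorks} − 13)(64 − 2P_{IronWorks} + P_{FlexHub}).
∂π/∂P_{IronWorks} = 90 − 4P_{IronWorks} + P_{FlexHub} = 0 ⇒ P_{IronWorks} = 22.5 + 0.25P_{FlexHub}.
At P_{FlexHub} = 55: P_{IronWorks} = 22.5 + 0.25·55 = 36.25.

36.25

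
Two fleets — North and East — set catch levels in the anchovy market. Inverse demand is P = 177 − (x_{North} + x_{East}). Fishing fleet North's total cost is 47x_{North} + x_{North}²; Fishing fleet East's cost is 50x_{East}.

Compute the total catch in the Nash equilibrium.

73

Fishing fleet North's profit: π = x_{North}(177 − (x_{North} + x_{East})) − 47x_{North} − x_{North}².
∂π/∂x_{North} = 130 − 4x_{North} − x_{East} = 0, so x_{North} = 32.5 − 0.25x_{East}.
For East: ∂π/∂x_{East} = 127 − 2x_{East} − x_{North} = 0 ⇒ x_{East} = 63.5 − 0.5x_{North}.
Solving the two reaction functions simultaneously: (1 − (−0.25)(−0.5))x_{North} = 32.5 − 0.25·63.5, so 0.875x_{North} = 16.625 and x_{North} = 19.
Then x_{East} = 63.5 − 0.5·19 = 54.
Total catch: 19 + 54 = 73.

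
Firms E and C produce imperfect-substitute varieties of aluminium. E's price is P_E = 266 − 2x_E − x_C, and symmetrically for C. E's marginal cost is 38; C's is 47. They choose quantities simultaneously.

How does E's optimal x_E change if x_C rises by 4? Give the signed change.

Firm E's profit: π = x_E(266 − 2x_E − x_C) − 38x_E.
∂π/∂x_E = 228 − 4x_E − x_C = 0 ⇒ x_E = 57 − 0.25x_C.
The reaction-function slope is −0.25, so a 4-unit rise in x_C moves x_E by −0.25 × 4 = −1. E's best response falls — the actions are strategic substitutes.

-1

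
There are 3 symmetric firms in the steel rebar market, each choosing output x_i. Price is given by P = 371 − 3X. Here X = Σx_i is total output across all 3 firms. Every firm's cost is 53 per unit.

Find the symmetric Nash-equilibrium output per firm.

26.5

A representative firm's profit is π_i = x_i(371 − 3X) − 53x_i, with X = x_i + Σ_{j≠i} x_j.
First-order condition: 318 − 6x_i − 3Σ_{j≠i} x_j = 0.
Imposing symmetry (x_j = x for all j) turns Σ_{j≠i} x_j into 2x, so 318 = 12x and x = 26.5.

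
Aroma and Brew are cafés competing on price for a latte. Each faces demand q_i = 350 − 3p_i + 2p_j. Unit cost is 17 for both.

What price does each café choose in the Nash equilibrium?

Aroma's profit: π = (p_{Aroma} − 17)(350 − 3p_{Aroma} + 2p_{Brew}).
∂π/∂p_{Aroma} = 401 − 6p_{Aroma} + 2p_{Brew} = 0 ⇒ p_{Aroma} = 401/6 + (1/3)p_{Brew}.
By symmetry p_{Brew} = p_{Aroma}; substituting into the reaction function, (2/3)p_{Aroma} = 401/6 and p_{Aroma} = 100.25.

100.25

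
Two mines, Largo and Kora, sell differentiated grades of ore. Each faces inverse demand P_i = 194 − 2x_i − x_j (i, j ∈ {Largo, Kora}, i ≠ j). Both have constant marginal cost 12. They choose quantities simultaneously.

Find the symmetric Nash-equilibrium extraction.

Mine Largo's profit: π = x_{Largo}(194 − 2x_{Largo} − x_{Kora}) − 12x_{Largo}.
∂π/∂x_{Largo} = 182 − 4x_{Largo} − x_{Kora} = 0 ⇒ x_{Largo} = 45.5 − 0.25x_{Kora}.
Setting x_{Largo} = x_{Kora} in the reaction function: x_{Largo} = 45.5 − 0.25x_{Largo}, so x_{Largo} = 45.5 / 1.25 = 36.4.

36.4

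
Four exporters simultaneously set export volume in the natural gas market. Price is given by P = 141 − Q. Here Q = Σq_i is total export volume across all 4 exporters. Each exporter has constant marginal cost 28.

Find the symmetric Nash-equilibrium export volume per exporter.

22.6

A representative exporter's profit is π_i = q_i(141 − Q) − 28q_i, with Q = q_i + Σ_{j≠i} q_j.
First-order condition: 113 − 2q_i − Σ_{j≠i} q_j = 0.
In a symmetric equilibrium every exporter chooses the same q, so Σ_{j≠i} q_j = 3q. The condition becomes 113 − 5q = 0, giving q = 113/5 = 22.6.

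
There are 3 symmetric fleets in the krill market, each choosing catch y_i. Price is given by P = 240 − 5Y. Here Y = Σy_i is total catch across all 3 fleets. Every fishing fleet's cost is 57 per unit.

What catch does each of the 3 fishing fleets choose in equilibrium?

9.15

A representative fishing fleet's profit is π_i = y_i(240 − 5Y) − 57y_i, with Y = y_i + Σ_{j≠i} y_j.
First-order condition: 183 − 10y_i − 5Σ_{j≠i} y_j = 0.
Imposing symmetry (y_j = y for all j) turns Σ_{j≠i} y_j into 2y, so 183 = 20y and y = 9.15.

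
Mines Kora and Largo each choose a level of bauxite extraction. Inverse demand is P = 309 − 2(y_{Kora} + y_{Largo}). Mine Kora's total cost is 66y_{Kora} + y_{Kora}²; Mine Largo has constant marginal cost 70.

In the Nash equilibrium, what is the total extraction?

Mine Kora's profit: π = y_{Kora}(309 − 2(y_{Kora} + y_{Largo})) − 66y_{Kora} − y_{Kora}².
∂π/∂y_{Kora} = 243 − 6y_{Kora} − 2y_{Largo} = 0, so y_{Kora} = 40.5 − (1/3)y_{Largo}.
For Largo: ∂π/∂y_{Largo} = 239 − 4y_{Largo} − 2y_{Kora} = 0 ⇒ y_{Largo} = 59.75 − 0.5y_{Kora}.
Substituting the second reaction function into the first: y_{Kora} = 40.5 − (1/3)(59.75 − 0.5y_{Kora}), which gives (5/6)y_{Kora} = 247/12 ⇒ y_{Kora} = 24.7.
Then y_{Largo} = 59.75 − 0.5·24.7 = 47.4.
Total extraction: 24.7 + 47.4 = 72.1.

72.1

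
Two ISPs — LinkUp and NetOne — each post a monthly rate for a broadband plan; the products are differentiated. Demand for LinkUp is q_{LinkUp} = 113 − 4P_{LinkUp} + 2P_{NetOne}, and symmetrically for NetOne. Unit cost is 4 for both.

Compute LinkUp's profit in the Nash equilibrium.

1225

LinkUp's profit: π = (P_{LinkUp} − 4)(113 − 4P_{LinkUp} + 2P_{NetOne}).
∂π/∂P_{LinkUp} = 129 − 8P_{LinkUp} + 2P_{NetOne} = 0 ⇒ P_{LinkUp} = 16.125 + 0.25P_{NetOne}.
Setting P_{LinkUp} = P_{NetOne} in the reaction function: P_{LinkUp} = 16.125 + 0.25P_{LinkUp}, so P_{LinkUp} = 16.125 / 0.75 = 21.5.
q_{LinkUp} = 113 − 4·21.5 + 2·21.5 = 70.
Profit = (21.5 − 4)·70 = 1225.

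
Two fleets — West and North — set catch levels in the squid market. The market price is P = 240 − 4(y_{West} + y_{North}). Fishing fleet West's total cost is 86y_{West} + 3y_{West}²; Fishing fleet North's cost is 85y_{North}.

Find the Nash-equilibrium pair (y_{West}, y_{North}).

Fishing fleet West's profit: π = y_{West}(240 − 4(y_{West} + y_{North})) − 86y_{West} − 3y_{West}².
∂π/∂y_{West} = 154 − 14y_{West} − 4y_{North} = 0, so y_{West} = 11 − (2/7)y_{North}.
For North: ∂π/∂y_{North} = 155 − 8y_{North} − 4y_{West} = 0 ⇒ y_{North} = 19.375 − 0.5y_{West}.
Solving the two reaction functions simultaneously: (1 − (−2/7)(−0.5))y_{West} = 11 − (2/7)·19.375, so (6/7)y_{West} = 153/28 and y_{West} = 6.375.
Then y_{North} = 19.375 − 0.5·6.375 = 16.1875.

6.375, 16.1875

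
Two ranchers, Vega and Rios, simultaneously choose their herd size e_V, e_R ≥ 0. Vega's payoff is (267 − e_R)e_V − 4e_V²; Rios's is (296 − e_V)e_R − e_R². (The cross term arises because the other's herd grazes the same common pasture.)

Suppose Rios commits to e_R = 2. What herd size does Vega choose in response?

Expanding Vega's payoff: 267e_V − e_Re_V − 4e_V².
∂π/∂e_V = 267 − e_R − 8e_V = 0, so e_V = 33.375 − 0.125e_R.
At e_R = 2: e_V = 33.375 − 0.125·2 = 33.125.

33.125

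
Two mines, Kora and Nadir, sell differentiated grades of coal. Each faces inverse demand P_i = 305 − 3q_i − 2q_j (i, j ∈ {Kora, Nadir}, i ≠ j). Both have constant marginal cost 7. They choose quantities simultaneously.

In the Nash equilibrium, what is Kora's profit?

Mine Kora's profit: π = q_{Kora}(305 − 3q_{Kora} − 2q_{Nadir}) − 7q_{Kora}.
∂π/∂q_{Kora} = 298 − 6q_{Kora} − 2q_{Nadir} = 0 ⇒ q_{Kora} = 149/3 − (1/3)q_{Nadir}.
Setting q_{Kora} = q_{Nadir} in the reaction function: q_{Kora} = 149/3 − (1/3)q_{Kora}, so q_{Kora} = (149/3) / (4/3) = 37.25.
P_{Kora} = 305 − 3·37.25 − 2·37.25 = 118.75.
Profit = (118.75 − 7)·37.25 = 4162.6875.

4162.6875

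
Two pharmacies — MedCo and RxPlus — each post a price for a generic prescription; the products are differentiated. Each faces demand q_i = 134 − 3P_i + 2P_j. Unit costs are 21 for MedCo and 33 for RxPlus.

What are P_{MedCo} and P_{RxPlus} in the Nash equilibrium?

MedCo's profit: π = (P_{MedCo} − 21)(134 − 3P_{MedCo} + 2P_{RxPlus}).
∂π/∂P_{MedCo} = 197 − 6P_{MedCo} + 2P_{RxPlus} = 0 ⇒ P_{MedCo} = 197/6 + (1/3)P_{RxPlus}.
Similarly P_{RxPlus} = 233/6 + (1/3)P_{MedCo}.
Plugging P_{RxPlus} into MedCo's best response: P_{MedCo} = 197/6 + (1/3)(233/6 + (1/3)P_{MedCo}) ⇒ (8/9)P_{MedCo} = 412/9, so P_{MedCo} = 51.5.
Then P_{RxPlus} = 233/6 + (1/3)·51.5 = 56.

51.5, 56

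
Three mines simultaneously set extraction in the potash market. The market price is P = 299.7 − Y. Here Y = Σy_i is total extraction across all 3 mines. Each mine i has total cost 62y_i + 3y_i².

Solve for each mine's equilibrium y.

23.77

A representative mine's profit is π_i = y_i(299.7 − Y) − 62y_i − 3y_i², with Y = y_i + Σ_{j≠i} y_j.
First-order condition: 237.7 − 8y_i − Σ_{j≠i} y_j = 0.
With identical mines, set every y_j = y: then 237.7 − 8y − 2y = 0, i.e. y = 237.7/10 = 23.77.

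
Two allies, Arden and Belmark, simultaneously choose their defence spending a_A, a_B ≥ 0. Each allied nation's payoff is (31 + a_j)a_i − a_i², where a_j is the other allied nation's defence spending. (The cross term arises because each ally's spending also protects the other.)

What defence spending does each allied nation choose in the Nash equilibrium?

Arden's payoff is (31 + a_B)a_A − a_A².
∂π/∂a_A = 31 + a_B − 2a_A = 0, so a_A = 15.5 + 0.5a_B.
Setting a_A = a_B in the reaction function: a_A = 15.5 + 0.5a_A, so a_A = 15.5 / 0.5 = 31.

31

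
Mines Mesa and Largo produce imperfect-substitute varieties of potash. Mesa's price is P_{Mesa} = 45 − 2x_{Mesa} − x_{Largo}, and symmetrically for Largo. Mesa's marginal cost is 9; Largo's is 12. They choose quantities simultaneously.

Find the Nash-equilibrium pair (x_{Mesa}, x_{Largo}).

7.4, 6.4

Mine Mesa's profit: π = x_{Mesa}(45 − 2x_{Mesa} − x_{Largo}) − 9x_{Mesa}.
∂π/∂x_{Mesa} = 36 − 4x_{Mesa} − x_{Largo} = 0 ⇒ x_{Mesa} = 9 − 0.25x_{Largo}.
Similarly x_{Largo} = 8.25 − 0.25x_{Mesa}.
Substituting the second reaction function into the first: x_{Mesa} = 9 − 0.25(8.25 − 0.25x_{Mesa}), which gives 0.9375x_{Mesa} = 6.9375 ⇒ x_{Mesa} = 7.4.
Then x_{Largo} = 8.25 − 0.25·7.4 = 6.4.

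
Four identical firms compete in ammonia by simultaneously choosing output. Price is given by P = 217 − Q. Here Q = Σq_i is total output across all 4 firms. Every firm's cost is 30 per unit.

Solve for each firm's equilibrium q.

37.4

A representative firm's profit is π_i = q_i(217 − Q) − 30q_i, with Q = q_i + Σ_{j≠i} q_j.
First-order condition: 187 − 2q_i − Σ_{j≠i} q_j = 0.
In a symmetric equilibrium every firm chooses the same q, so Σ_{j≠i} q_j = 3q. The condition becomes 187 − 5q = 0, giving q = 187/5 = 37.4.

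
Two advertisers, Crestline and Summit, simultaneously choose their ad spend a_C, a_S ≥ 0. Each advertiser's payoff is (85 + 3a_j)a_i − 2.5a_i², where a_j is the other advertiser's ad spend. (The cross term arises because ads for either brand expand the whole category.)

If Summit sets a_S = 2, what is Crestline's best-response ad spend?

Crestline's payoff is (85 + 3a_S)a_C − 2.5a_C².
∂π/∂a_C = 85 + 3a_S − 5a_C = 0, so a_C = 17 + 0.6a_S.
At a_S = 2: a_C = 17 + 0.6·2 = 18.2.

18.2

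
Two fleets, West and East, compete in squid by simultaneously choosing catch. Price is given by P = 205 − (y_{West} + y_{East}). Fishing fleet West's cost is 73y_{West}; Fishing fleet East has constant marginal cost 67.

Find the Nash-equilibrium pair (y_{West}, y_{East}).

42, 48

Fishing fleet West's profit: π = y_{West}(205 − (y_{West} + y_{East})) − 73y_{West}.
∂π/∂y_{West} = 132 − 2y_{West} − y_{East} = 0, so y_{West} = 66 − 0.5y_{East}.
By the same steps for East: y_{East} = 69 − 0.5y_{West}.
Substituting the second reaction function into the first: y_{West} = 66 − 0.5(69 − 0.5y_{West}), which gives 0.75y_{West} = 31.5 ⇒ y_{West} = 42.
Then y_{East} = 69 − 0.5·42 = 48.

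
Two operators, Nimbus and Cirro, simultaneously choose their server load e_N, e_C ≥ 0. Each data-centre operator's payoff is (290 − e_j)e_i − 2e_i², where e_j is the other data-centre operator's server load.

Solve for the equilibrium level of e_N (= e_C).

Nimbus's payoff is (290 − e_C)e_N − 2e_N².
∂π/∂e_N = 290 − e_C − 4e_N = 0, so e_N = 72.5 − 0.25e_C.
Setting e_N = e_C in the reaction function: e_N = 72.5 − 0.25e_N, so e_N = 72.5 / 1.25 = 58.

58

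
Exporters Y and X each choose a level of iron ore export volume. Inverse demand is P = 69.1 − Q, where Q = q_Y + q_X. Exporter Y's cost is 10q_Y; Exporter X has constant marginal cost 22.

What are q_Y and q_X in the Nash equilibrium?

Exporter Y's profit: π = q_Y(69.1 − (q_Y + q_X)) − 10q_Y.
∂π/∂q_Y = 59.1 − 2q_Y − q_X = 0, so q_Y = 29.55 − 0.5q_X.
By the same steps for X: q_X = 23.55 − 0.5q_Y.
Substituting the second reaction function into the first: q_Y = 29.55 − 0.5(23.55 − 0.5q_Y), which gives 0.75q_Y = 17.775 ⇒ q_Y = 23.7.
Then q_X = 23.55 − 0.5·23.7 = 11.7.

23.7, 11.7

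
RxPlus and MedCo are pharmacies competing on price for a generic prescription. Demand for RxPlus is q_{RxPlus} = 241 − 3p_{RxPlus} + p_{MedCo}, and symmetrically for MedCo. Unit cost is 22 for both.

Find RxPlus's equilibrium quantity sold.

118.2

RxPlus's profit: π = (p_{RxPlus} − 22)(241 − 3p_{RxPlus} + p_{MedCo}).
∂π/∂p_{RxPlus} = 307 − 6p_{RxPlus} + p_{MedCo} = 0 ⇒ p_{RxPlus} = 307/6 + (1/6)p_{MedCo}.
By symmetry p_{MedCo} = p_{RxPlus}; substituting into the reaction function, (5/6)p_{RxPlus} = 307/6 and p_{RxPlus} = 61.4.
q_{RxPlus} = 241 − 3·61.4 + 61.4 = 118.2.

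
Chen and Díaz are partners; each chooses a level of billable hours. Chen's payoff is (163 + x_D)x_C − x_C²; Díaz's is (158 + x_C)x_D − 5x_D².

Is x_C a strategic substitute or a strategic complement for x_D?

strategic complements

Expanding Chen's payoff: 163x_C + x_Dx_C − x_C².
∂π/∂x_C = 163 + x_D − 2x_C = 0, so x_C = 81.5 + 0.5x_D.
The best-response slope dx_C/dx_D = 0.5 > 0: the reaction function is upward-sloping, so the choices are strategic complements.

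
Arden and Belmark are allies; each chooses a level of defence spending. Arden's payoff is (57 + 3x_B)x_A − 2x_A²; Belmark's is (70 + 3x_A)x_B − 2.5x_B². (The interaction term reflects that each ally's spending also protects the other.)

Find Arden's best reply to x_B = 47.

Expanding Arden's payoff: 57x_A + 3x_Bx_A − 2x_A².
∂π/∂x_A = 57 + 3x_B − 4x_A = 0, so x_A = 14.25 + 0.75x_B.
At x_B = 47: x_A = 14.25 + 0.75·47 = 49.5.

49.5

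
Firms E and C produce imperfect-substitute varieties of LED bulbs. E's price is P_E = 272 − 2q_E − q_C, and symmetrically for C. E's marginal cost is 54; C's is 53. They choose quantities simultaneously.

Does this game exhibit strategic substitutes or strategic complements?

Firm E's profit: π = q_E(272 − 2q_E − q_C) − 54q_E.
∂π/∂q_E = 218 − 4q_E − q_C = 0 ⇒ q_E = 54.5 − 0.25q_C.
The best-response slope dq_E/dq_C = −0.25 < 0: the reaction function is downward-sloping, so the choices are strategic substitutes.

strategic substitutes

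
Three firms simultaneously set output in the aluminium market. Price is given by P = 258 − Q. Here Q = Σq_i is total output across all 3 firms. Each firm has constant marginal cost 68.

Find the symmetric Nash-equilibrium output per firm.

47.5

A representative firm's profit is π_i = q_i(258 − Q) − 68q_i, with Q = q_i + Σ_{j≠i} q_j.
First-order condition: 190 − 2q_i − Σ_{j≠i} q_j = 0.
In a symmetric equilibrium every firm chooses the same q, so Σ_{j≠i} q_j = 2q. The condition becomes 190 − 4q = 0, giving q = 190/4 = 47.5.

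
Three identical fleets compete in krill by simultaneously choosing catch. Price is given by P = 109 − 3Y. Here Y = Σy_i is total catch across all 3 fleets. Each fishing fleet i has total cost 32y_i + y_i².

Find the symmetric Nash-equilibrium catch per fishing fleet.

5.5

A representative fishing fleet's profit is π_i = y_i(109 − 3Y) − 32y_i − y_i², with Y = y_i + Σ_{j≠i} y_j.
First-order condition: 77 − 8y_i − 3Σ_{j≠i} y_j = 0.
Imposing symmetry (y_j = y for all j) turns Σ_{j≠i} y_j into 2y, so 77 = 14y and y = 5.5.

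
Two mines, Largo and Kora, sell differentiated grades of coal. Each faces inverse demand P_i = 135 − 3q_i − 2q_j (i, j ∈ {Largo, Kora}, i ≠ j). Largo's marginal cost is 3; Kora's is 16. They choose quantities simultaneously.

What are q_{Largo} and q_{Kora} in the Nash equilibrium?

Mine Largo's profit: π = q_{Largo}(135 − 3q_{Largo} − 2q_{Kora}) − 3q_{Largo}.
∂π/∂q_{Largo} = 132 − 6q_{Largo} − 2q_{Kora} = 0 ⇒ q_{Largo} = 22 − (1/3)q_{Kora}.
Similarly q_{Kora} = 119/6 − (1/3)q_{Largo}.
Solving the two reaction functions simultaneously: (1 − (−1/3)(−1/3))q_{Largo} = 22 − (1/3)·(119/6), so (8/9)q_{Largo} = 277/18 and q_{Largo} = 17.3125.
Then q_{Kora} = 119/6 − (1/3)·17.3125 = 14.0625.

17.3125, 14.0625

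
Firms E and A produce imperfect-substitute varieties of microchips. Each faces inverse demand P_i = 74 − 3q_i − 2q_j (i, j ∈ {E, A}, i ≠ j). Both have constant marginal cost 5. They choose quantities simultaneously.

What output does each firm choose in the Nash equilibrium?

Firm E's profit: π = q_E(74 − 3q_E − 2q_A) − 5q_E.
∂π/∂q_E = 69 − 6q_E − 2q_A = 0 ⇒ q_E = 11.5 − (1/3)q_A.
The game is symmetric, so in equilibrium q_A = q_E: the reaction function gives (4/3)q_E = 11.5, hence q_E = 8.625.

8.625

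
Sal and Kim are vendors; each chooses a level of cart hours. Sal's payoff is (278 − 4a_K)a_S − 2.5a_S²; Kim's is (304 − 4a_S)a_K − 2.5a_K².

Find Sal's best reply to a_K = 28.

Expanding Sal's payoff: 278a_S − 4a_Ka_S − 2.5a_S².
∂π/∂a_S = 278 − 4a_K − 5a_S = 0, so a_S = 55.6 − 0.8a_K.
At a_K = 28: a_S = 55.6 − 0.8·28 = 33.2.

33.2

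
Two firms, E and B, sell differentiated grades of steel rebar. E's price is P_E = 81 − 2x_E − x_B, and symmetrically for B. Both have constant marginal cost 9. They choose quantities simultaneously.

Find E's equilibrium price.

37.8

Firm E's profit: π = x_E(81 − 2x_E − x_B) − 9x_E.
∂π/∂x_E = 72 − 4x_E − x_B = 0 ⇒ x_E = 18 − 0.25x_B.
By symmetry x_B = x_E; substituting into the reaction function, 1.25x_E = 18 and x_E = 14.4.
P_E = 81 − 2·14.4 − 14.4 = 37.8.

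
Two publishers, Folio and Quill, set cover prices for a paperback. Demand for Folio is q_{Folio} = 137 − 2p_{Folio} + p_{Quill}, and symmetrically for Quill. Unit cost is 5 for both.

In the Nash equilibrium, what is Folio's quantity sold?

88

Folio's profit: π = (p_{Folio} − 5)(137 − 2p_{Folio} + p_{Quill}).
∂π/∂p_{Folio} = 147 − 4p_{Folio} + p_{Quill} = 0 ⇒ p_{Folio} = 36.75 + 0.25p_{Quill}.
The game is symmetric, so in equilibrium p_{Quill} = p_{Folio}: the reaction function gives 0.75p_{Folio} = 36.75, hence p_{Folio} = 49.
q_{Folio} = 137 − 2·49 + 49 = 88.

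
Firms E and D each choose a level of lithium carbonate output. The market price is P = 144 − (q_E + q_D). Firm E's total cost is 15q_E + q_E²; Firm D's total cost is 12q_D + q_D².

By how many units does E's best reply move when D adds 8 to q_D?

-2

Firm E's profit: π = q_E(144 − (q_E + q_D)) − 15q_E − q_E².
∂π/∂q_E = 129 − 4q_E − q_D = 0, so q_E = 32.25 − 0.25q_D.
The reaction-function slope is −0.25, so an 8-unit rise in q_D moves q_E by −0.25 × 8 = −2. E's best response falls — the actions are strategic substitutes.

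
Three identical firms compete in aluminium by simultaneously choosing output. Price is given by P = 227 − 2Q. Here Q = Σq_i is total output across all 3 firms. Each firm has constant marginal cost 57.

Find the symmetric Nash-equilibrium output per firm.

A representative firm's profit is π_i = q_i(227 − 2Q) − 57q_i, with Q = q_i + Σ_{j≠i} q_j.
First-order condition: 170 − 4q_i − 2Σ_{j≠i} q_j = 0.
With identical firms, set every q_j = q: then 170 − 4q − 4q = 0, i.e. q = 170/8 = 21.25.

21.25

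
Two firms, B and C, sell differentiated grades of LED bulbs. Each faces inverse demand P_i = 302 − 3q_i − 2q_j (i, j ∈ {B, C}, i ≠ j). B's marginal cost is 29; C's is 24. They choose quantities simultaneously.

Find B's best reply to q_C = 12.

41.5

Firm B's profit: π = q_B(302 − 3q_B − 2q_C) − 29q_B.
∂π/∂q_B = 273 − 6q_B − 2q_C = 0 ⇒ q_B = 45.5 − (1/3)q_C.
At q_C = 12: q_B = 45.5 − (1/3)·12 = 41.5.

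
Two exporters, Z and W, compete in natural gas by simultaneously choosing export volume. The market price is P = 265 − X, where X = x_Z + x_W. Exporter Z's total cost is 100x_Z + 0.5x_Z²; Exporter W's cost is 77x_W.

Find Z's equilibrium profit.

1209.84

Exporter Z's profit: π = x_Z(265 − (x_Z + x_W)) − 100x_Z − 0.5x_Z².
∂π/∂x_Z = 165 − 3x_Z − x_W = 0, so x_Z = 55 − (1/3)x_W.
For W: ∂π/∂x_W = 188 − 2x_W − x_Z = 0 ⇒ x_W = 94 − 0.5x_Z.
Substituting the second reaction function into the first: x_Z = 55 − (1/3)(94 − 0.5x_Z), which gives (5/6)x_Z = 71/3 ⇒ x_Z = 28.4.
Then x_W = 94 − 0.5·28.4 = 79.8.
Price P = 265 − 108.2 = 156.8.
Z's profit: (156.8 − 100)·28.4 − 0.5(28.4)² = 1209.84.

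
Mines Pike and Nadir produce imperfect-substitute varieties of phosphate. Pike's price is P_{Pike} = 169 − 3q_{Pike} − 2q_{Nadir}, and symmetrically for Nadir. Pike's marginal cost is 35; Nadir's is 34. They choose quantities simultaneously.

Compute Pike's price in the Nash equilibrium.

85.0625

Mine Pike's profit: π = q_{Pike}(169 − 3q_{Pike} − 2q_{Nadir}) − 35q_{Pike}.
∂π/∂q_{Pike} = 134 − 6q_{Pike} − 2q_{Nadir} = 0 ⇒ q_{Pike} = 67/3 − (1/3)q_{Nadir}.
Similarly q_{Nadir} = 22.5 − (1/3)q_{Pike}.
Solving the two reaction functions simultaneously: (1 − (−1/3)(−1/3))q_{Pike} = 67/3 − (1/3)·22.5, so (8/9)q_{Pike} = 89/6 and q_{Pike} = 16.6875.
Then q_{Nadir} = 22.5 − (1/3)·16.6875 = 16.9375.
P_{Pike} = 169 − 3·16.6875 − 2·16.9375 = 85.0625.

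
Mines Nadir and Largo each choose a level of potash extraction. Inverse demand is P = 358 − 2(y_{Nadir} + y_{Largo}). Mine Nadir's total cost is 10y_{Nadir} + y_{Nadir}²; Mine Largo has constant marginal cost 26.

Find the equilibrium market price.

155.6

Mine Nadir's profit: π = y_{Nadir}(358 − 2(y_{Nadir} + y_{Largo})) − 10y_{Nadir} − y_{Nadir}².
∂π/∂y_{Nadir} = 348 − 6y_{Nadir} − 2y_{Largo} = 0, so y_{Nadir} = 58 − (1/3)y_{Largo}.
For Largo: ∂π/∂y_{Largo} = 332 − 4y_{Largo} − 2y_{Nadir} = 0 ⇒ y_{Largo} = 83 − 0.5y_{Nadir}.
Plugging y_{Largo} into Nadir's best response: y_{Nadir} = 58 − (1/3)(83 − 0.5y_{Nadir}) ⇒ (5/6)y_{Nadir} = 91/3, so y_{Nadir} = 36.4.
Then y_{Largo} = 83 − 0.5·36.4 = 64.8.
Equilibrium price: P = 358 − 2·101.2 = 155.6.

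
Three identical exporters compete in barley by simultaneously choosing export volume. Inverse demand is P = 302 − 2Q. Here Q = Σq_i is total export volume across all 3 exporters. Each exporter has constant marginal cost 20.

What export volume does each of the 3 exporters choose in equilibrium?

35.25

A representative exporter's profit is π_i = q_i(302 − 2Q) − 20q_i, with Q = q_i + Σ_{j≠i} q_j.
First-order condition: 282 − 4q_i − 2Σ_{j≠i} q_j = 0.
Imposing symmetry (q_j = q for all j) turns Σ_{j≠i} q_j into 2q, so 282 = 8q and q = 35.25.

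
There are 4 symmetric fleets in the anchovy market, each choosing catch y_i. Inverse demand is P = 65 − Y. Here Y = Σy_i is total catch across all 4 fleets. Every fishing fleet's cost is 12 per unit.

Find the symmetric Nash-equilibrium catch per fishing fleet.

10.6

A representative fishing fleet's profit is π_i = y_i(65 − Y) − 12y_i, with Y = y_i + Σ_{j≠i} y_j.
First-order condition: 53 − 2y_i − Σ_{j≠i} y_j = 0.
In a symmetric equilibrium every fishing fleet chooses the same y, so Σ_{j≠i} y_j = 3y. The condition becomes 53 − 5y = 0, giving y = 53/5 = 10.6.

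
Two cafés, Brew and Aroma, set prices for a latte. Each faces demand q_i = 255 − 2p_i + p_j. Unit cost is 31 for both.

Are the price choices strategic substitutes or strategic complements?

strategic complements

Brew's profit: π = (p_{Brew} − 31)(255 − 2p_{Brew} + p_{Aroma}).
∂π/∂p_{Brew} = 317 − 4p_{Brew} + p_{Aroma} = 0 ⇒ p_{Brew} = 79.25 + 0.25p_{Aroma}.
The best-response slope dp_{Brew}/dp_{Aroma} = 0.25 > 0: the reaction function is upward-sloping, so the choices are strategic complements.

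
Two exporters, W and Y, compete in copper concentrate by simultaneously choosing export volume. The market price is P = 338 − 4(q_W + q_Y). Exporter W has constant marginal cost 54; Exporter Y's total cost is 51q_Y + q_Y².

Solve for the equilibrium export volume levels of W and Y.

26.4375, 18.125

Exporter W's profit: π = q_W(338 − 4(q_W + q_Y)) − 54q_W.
∂π/∂q_W = 284 − 8q_W − 4q_Y = 0, so q_W = 35.5 − 0.5q_Y.
For Y: ∂π/∂q_Y = 287 − 10q_Y − 4q_W = 0 ⇒ q_Y = 28.7 − 0.4q_W.
Substituting the second reaction function into the first: q_W = 35.5 − 0.5(28.7 − 0.4q_W), which gives 0.8q_W = 21.15 ⇒ q_W = 26.4375.
Then q_Y = 28.7 − 0.4·26.4375 = 18.125.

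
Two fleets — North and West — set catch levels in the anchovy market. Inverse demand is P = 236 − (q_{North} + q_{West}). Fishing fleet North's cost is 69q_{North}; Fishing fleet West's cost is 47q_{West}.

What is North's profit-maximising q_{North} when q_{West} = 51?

Fishing fleet North's profit: π = q_{North}(236 − (q_{North} + q_{West})) − 69q_{North}.
∂π/∂q_{North} = 167 − 2q_{North} − q_{West} = 0, so q_{North} = 83.5 − 0.5q_{West}.
At q_{West} = 51: q_{North} = 83.5 − 0.5·51 = 58.

58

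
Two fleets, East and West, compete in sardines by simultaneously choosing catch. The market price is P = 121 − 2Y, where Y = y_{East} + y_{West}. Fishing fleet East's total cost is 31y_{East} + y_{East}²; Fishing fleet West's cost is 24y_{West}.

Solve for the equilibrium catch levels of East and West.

Fishing fleet East's profit: π = y_{East}(121 − 2(y_{East} + y_{West})) − 31y_{East} − y_{East}².
∂π/∂y_{East} = 90 − 6y_{East} − 2y_{West} = 0, so y_{East} = 15 − (1/3)y_{West}.
For West: ∂π/∂y_{West} = 97 − 4y_{West} − 2y_{East} = 0 ⇒ y_{West} = 24.25 − 0.5y_{East}.
Plugging y_{West} into East's best response: y_{East} = 15 − (1/3)(24.25 − 0.5y_{East}) ⇒ (5/6)y_{East} = 83/12, so y_{East} = 8.3.
Then y_{West} = 24.25 − 0.5·8.3 = 20.1.

8.3, 20.1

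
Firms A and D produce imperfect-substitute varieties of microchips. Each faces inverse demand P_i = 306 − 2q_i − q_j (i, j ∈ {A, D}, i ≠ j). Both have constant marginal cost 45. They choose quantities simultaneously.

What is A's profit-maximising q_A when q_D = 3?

64.5

Firm A's profit: π = q_A(306 − 2q_A − q_D) − 45q_A.
∂π/∂q_A = 261 − 4q_A − q_D = 0 ⇒ q_A = 65.25 − 0.25q_D.
At q_D = 3: q_A = 65.25 − 0.25·3 = 64.5.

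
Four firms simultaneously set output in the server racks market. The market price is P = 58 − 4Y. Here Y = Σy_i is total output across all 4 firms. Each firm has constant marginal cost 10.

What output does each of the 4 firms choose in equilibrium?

2.4

A representative firm's profit is π_i = y_i(58 − 4Y) − 10y_i, with Y = y_i + Σ_{j≠i} y_j.
First-order condition: 48 − 8y_i − 4Σ_{j≠i} y_j = 0.
Imposing symmetry (y_j = y for all j) turns Σ_{j≠i} y_j into 3y, so 48 = 20y and y = 2.4.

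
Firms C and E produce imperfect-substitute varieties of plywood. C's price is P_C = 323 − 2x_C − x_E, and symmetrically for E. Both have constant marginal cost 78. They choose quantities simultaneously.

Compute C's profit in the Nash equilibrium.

4802

Firm C's profit: π = x_C(323 − 2x_C − x_E) − 78x_C.
∂π/∂x_C = 245 − 4x_C − x_E = 0 ⇒ x_C = 61.25 − 0.25x_E.
Setting x_C = x_E in the reaction function: x_C = 61.25 − 0.25x_C, so x_C = 61.25 / 1.25 = 49.
P_C = 323 − 2·49 − 49 = 176.
Profit = (176 − 78)·49 = 4802.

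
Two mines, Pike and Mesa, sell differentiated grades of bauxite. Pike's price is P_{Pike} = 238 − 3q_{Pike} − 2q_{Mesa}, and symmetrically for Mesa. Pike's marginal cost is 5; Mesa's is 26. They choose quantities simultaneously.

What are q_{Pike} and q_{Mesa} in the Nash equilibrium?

30.4375, 25.1875

Mine Pike's profit: π = q_{Pike}(238 − 3q_{Pike} − 2q_{Mesa}) − 5q_{Pike}.
∂π/∂q_{Pike} = 233 − 6q_{Pike} − 2q_{Mesa} = 0 ⇒ q_{Pike} = 233/6 − (1/3)q_{Mesa}.
Similarly q_{Mesa} = 106/3 − (1/3)q_{Pike}.
Solving the two reaction functions simultaneously: (1 − (−1/3)(−1/3))q_{Pike} = 233/6 − (1/3)·(106/3), so (8/9)q_{Pike} = 487/18 and q_{Pike} = 30.4375.
Then q_{Mesa} = 106/3 − (1/3)·30.4375 = 25.1875.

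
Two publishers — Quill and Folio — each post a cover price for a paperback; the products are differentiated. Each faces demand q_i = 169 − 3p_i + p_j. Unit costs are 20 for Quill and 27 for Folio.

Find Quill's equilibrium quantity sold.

Quill's profit: π = (p_{Quill} − 20)(169 − 3p_{Quill} + p_{Folio}).
∂π/∂p_{Quill} = 229 − 6p_{Quill} + p_{Folio} = 0 ⇒ p_{Quill} = 229/6 + (1/6)p_{Folio}.
Similarly p_{Folio} = 125/3 + (1/6)p_{Quill}.
Plugging p_{Folio} into Quill's best response: p_{Quill} = 229/6 + (1/6)(125/3 + (1/6)p_{Quill}) ⇒ (35/36)p_{Quill} = 406/9, so p_{Quill} = 46.4.
Then p_{Folio} = 125/3 + (1/6)·46.4 = 49.4.
q_{Quill} = 169 − 3·46.4 + 49.4 = 79.2.

79.2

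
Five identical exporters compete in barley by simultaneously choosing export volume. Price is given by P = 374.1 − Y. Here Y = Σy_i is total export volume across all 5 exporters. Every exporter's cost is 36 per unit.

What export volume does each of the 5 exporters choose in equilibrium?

A representative exporter's profit is π_i = y_i(374.1 − Y) − 36y_i, with Y = y_i + Σ_{j≠i} y_j.
First-order condition: 338.1 − 2y_i − Σ_{j≠i} y_j = 0.
With identical exporters, set every y_j = y: then 338.1 − 2y − 4y = 0, i.e. y = 338.1/6 = 56.35.

56.35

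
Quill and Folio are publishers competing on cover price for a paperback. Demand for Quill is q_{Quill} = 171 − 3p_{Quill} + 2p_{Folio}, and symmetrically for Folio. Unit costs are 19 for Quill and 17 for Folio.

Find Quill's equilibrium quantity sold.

112.875

Quill's profit: π = (p_{Quill} − 19)(171 − 3p_{Quill} + 2p_{Folio}).
∂π/∂p_{Quill} = 228 − 6p_{Quill} + 2p_{Folio} = 0 ⇒ p_{Quill} = 38 + (1/3)p_{Folio}.
Similarly p_{Folio} = 37 + (1/3)p_{Quill}.
Plugging p_{Folio} into Quill's best response: p_{Quill} = 38 + (1/3)(37 + (1/3)p_{Quill}) ⇒ (8/9)p_{Quill} = 151/3, so p_{Quill} = 56.625.
Then p_{Folio} = 37 + (1/3)·56.625 = 55.875.
q_{Quill} = 171 − 3·56.625 + 2·55.875 = 112.875.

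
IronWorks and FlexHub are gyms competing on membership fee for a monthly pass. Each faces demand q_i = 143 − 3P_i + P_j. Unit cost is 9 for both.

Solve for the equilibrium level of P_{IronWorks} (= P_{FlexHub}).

34

IronWorks's profit: π = (P_{IronWorks} − 9)(143 − 3P_{IronWorks} + P_{FlexHub}).
∂π/∂P_{IronWorks} = 170 − 6P_{IronWorks} + P_{FlexHub} = 0 ⇒ P_{IronWorks} = 85/3 + (1/6)P_{FlexHub}.
By symmetry P_{FlexHub} = P_{IronWorks}; substituting into the reaction function, (5/6)P_{IronWorks} = 85/3 and P_{IronWorks} = 34.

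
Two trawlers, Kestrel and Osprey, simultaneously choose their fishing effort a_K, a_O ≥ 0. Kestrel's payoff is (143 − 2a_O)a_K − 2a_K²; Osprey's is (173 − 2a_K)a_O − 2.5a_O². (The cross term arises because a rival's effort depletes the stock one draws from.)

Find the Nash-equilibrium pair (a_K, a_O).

23.0625, 25.375

Expanding Kestrel's payoff: 143a_K − 2a_Oa_K − 2a_K².
∂π/∂a_K = 143 − 2a_O − 4a_K = 0, so a_K = 35.75 − 0.5a_O.
Likewise for Osprey: a_O = 34.6 − 0.4a_K.
Substituting the second reaction function into the first: a_K = 35.75 − 0.5(34.6 − 0.4a_K), which gives 0.8a_K = 18.45 ⇒ a_K = 23.0625.
Then a_O = 34.6 − 0.4·23.0625 = 25.375.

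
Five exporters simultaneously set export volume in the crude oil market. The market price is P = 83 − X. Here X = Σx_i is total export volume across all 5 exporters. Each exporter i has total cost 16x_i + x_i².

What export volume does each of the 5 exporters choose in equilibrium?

8.375

A representative exporter's profit is π_i = x_i(83 − X) − 16x_i − x_i², with X = x_i + Σ_{j≠i} x_j.
First-order condition: 67 − 4x_i − Σ_{j≠i} x_j = 0.
With identical exporters, set every x_j = x: then 67 − 4x − 4x = 0, i.e. x = 67/8 = 8.375.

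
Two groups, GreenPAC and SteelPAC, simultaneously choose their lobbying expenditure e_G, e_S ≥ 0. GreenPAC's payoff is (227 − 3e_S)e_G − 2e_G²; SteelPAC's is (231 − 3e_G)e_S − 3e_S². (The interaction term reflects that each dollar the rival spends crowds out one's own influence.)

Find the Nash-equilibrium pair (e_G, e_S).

44.6, 16.2

Expanding GreenPAC's payoff: 227e_G − 3e_Se_G − 2e_G².
∂π/∂e_G = 227 − 3e_S − 4e_G = 0, so e_G = 56.75 − 0.75e_S.
Likewise for SteelPAC: e_S = 38.5 − 0.5e_G.
Plugging e_S into GreenPAC's best response: e_G = 56.75 − 0.75(38.5 − 0.5e_G) ⇒ 0.625e_G = 27.875, so e_G = 44.6.
Then e_S = 38.5 − 0.5·44.6 = 16.2.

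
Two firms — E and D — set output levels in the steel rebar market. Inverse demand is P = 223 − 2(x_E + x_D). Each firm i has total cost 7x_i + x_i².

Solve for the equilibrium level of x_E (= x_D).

27

Firm E's profit: π = x_E(223 − 2(x_E + x_D)) − 7x_E − x_E².
∂π/∂x_E = 216 − 6x_E − 2x_D = 0, so x_E = 36 − (1/3)x_D.
By symmetry x_D = x_E; substituting into the reaction function, (4/3)x_E = 36 and x_E = 27.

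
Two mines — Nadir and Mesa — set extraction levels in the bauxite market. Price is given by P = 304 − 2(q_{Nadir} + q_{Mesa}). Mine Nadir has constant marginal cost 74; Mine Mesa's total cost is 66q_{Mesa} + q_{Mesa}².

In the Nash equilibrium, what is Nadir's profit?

Mine Nadir's profit: π = q_{Nadir}(304 − 2(q_{Nadir} + q_{Mesa})) − 74q_{Nadir}.
∂π/∂q_{Nadir} = 230 − 4q_{Nadir} − 2q_{Mesa} = 0, so q_{Nadir} = 57.5 − 0.5q_{Mesa}.
For Mesa: ∂π/∂q_{Mesa} = 238 − 6q_{Mesa} − 2q_{Nadir} = 0 ⇒ q_{Mesa} = 119/3 − (1/3)q_{Nadir}.
Plugging q_{Mesa} into Nadir's best response: q_{Nadir} = 57.5 − 0.5(119/3 − (1/3)q_{Nadir}) ⇒ (5/6)q_{Nadir} = 113/3, so q_{Nadir} = 45.2.
Then q_{Mesa} = 119/3 − (1/3)·45.2 = 24.6.
Price P = 304 − 2·69.8 = 164.4.
Nadir's profit: (164.4 − 74)·45.2 = 4086.08.

4086.08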